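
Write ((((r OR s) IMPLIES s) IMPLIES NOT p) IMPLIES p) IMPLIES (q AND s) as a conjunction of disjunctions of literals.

((((r OR s) IMPLIES s) IMPLIES NOT p) IMPLIES p) IMPLIES (q AND s)
≡ NOT ((((r OR s) IMPLIES s) IMPLIES NOT p) IMPLIES p) OR (q AND s)   — eliminate IMPLIES
≡ NOT (NOT (((r OR s) IMPLIES s) IMPLIES NOT p) OR p) OR (q AND s)   — eliminate IMPLIES
≡ NOT (NOT (NOT ((r OR s) IMPLIES s) OR NOT p) OR p) OR (q AND s)   — eliminate IMPLIES
≡ NOT (NOT (NOT (NOT (r OR s) OR s) OR NOT p) OR p) OR (q AND s)   — eliminate IMPLIES
≡ (NOT NOT (NOT (NOT (r OR s) OR s) OR NOT p) AND NOT p) OR (q AND s)   — De Morgan
≡ ((NOT (NOT (r OR s) OR s) OR NOT p) AND NOT p) OR (q AND s)   — double negation
≡ (((NOT NOT (r OR s) AND NOT s) OR NOT p) AND NOT p) OR (q AND s)   — De Morgan
≡ ((((r OR s) AND NOT s) OR NOT p) AND NOT p) OR (q AND s)   — double negation
≡ (r OR s OR NOT p OR q) AND (r OR s OR NOT p OR s) AND (NOT s OR NOT p OR q) AND (NOT s OR NOT p OR s) AND (NOT p OR q) AND (NOT p OR s)   — distribute OR over AND
≡ (NOT p OR q) AND (NOT p OR s)   — simplify

(NOT p OR q) AND (NOT p OR s)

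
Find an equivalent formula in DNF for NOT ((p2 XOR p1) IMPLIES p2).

NOT p2 AND p1

NOT ((p2 XOR p1) IMPLIES p2)
= NOT (NOT (p2 XOR p1) OR p2)   (eliminate IMPLIES)
= NOT (NOT ((p2 AND NOT p1) OR (NOT p2 AND p1)) OR p2)   (expand XOR)
= NOT NOT ((p2 AND NOT p1) OR (NOT p2 AND p1)) AND NOT p2   (De Morgan)
= ((p2 AND NOT p1) OR (NOT p2 AND p1)) AND NOT p2   (double negation)
= (p2 AND NOT p1 AND NOT p2) OR (NOT p2 AND p1 AND NOT p2)   (distribute AND over OR)
= NOT p2 AND p1   (simplify)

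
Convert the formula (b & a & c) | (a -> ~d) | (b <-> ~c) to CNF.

(b & a & c) | (a -> ~d) | (b <-> ~c)
≡ (b & a & c) | ~a | ~d | (b <-> ~c)   [eliminate ->]
≡ (b & a & c) | ~a | ~d | ((b -> ~c) & (~c -> b))   [eliminate <->]
≡ (b & a & c) | ~a | ~d | ((~b | ~c) & (~c -> b))   [eliminate ->]
≡ (b & a & c) | ~a | ~d | ((~b | ~c) & (~~c | b))   [eliminate ->]
≡ (b & a & c) | ~a | ~d | ((~b | ~c) & (c | b))   [double negation]
≡ (b | ~a | ~d | ~b | ~c) & (b | ~a | ~d | c | b) & (a | ~a | ~d | ~b | ~c) & (a | ~a | ~d | c | b) & (c | ~a | ~d | ~b | ~c) & (c | ~a | ~d | c | b)   [distribute | over &]
≡ b | ~a | ~d | c   [simplify]

b | ~a | ~d | c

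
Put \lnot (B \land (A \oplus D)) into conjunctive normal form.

(\lnot B \lor \lnot A \lor D) \land (\lnot B \lor \lnot D \lor A)

\lnot (B \land (A \oplus D))
⇔ \lnot (B \land (A \lor D) \land \lnot (A \land D))   — expand \oplus
⇔ \lnot B \lor \lnot (A \lor D) \lor \lnot \lnot (A \land D)   — De Morgan
⇔ \lnot B \lor (\lnot A \land \lnot D) \lor \lnot \lnot (A \land D)   — De Morgan
⇔ \lnot B \lor (\lnot A \land \lnot D) \lor (A \land D)   — double negation
⇔ (\lnot B \lor \lnot A \lor A) \land (\lnot B \lor \lnot A \lor D) \land (\lnot B \lor \lnot D \lor A) \land (\lnot B \lor \lnot D \lor D)   — distribute \lor over \land
⇔ (\lnot B \lor \lnot A \lor D) \land (\lnot B \lor \lnot D \lor A)   — simplify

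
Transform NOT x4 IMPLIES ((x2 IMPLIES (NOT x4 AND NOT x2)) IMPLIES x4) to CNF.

NOT x4 IMPLIES ((x2 IMPLIES (NOT x4 AND NOT x2)) IMPLIES x4)
⇔ NOT NOT x4 OR ((x2 IMPLIES (NOT x4 AND NOT x2)) IMPLIES x4)
⇔ NOT NOT x4 OR NOT (x2 IMPLIES (NOT x4 AND NOT x2)) OR x4
⇔ NOT NOT x4 OR NOT (NOT x2 OR (NOT x4 AND NOT x2)) OR x4
⇔ x4 OR NOT (NOT x2 OR (NOT x4 AND NOT x2)) OR x4
⇔ x4 OR (NOT NOT x2 AND NOT (NOT x4 AND NOT x2)) OR x4
⇔ x4 OR (x2 AND NOT (NOT x4 AND NOT x2)) OR x4
⇔ x4 OR (x2 AND (NOT NOT x4 OR NOT NOT x2)) OR x4
⇔ x4 OR (x2 AND (x4 OR NOT NOT x2)) OR x4
⇔ x4 OR (x2 AND (x4 OR x2)) OR x4
⇔ (x4 OR x2 OR x4) AND (x4 OR x4 OR x2 OR x4)
⇔ x4 OR x2

x4 OR x2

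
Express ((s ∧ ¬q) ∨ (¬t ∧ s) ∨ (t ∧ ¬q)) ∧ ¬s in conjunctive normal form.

(s ∨ t) ∧ (s ∨ ¬q) ∧ (¬q ∨ ¬t) ∧ ¬s

((s ∧ ¬q) ∨ (¬t ∧ s) ∨ (t ∧ ¬q)) ∧ ¬s
≡ (s ∨ ¬t ∨ t) ∧ (s ∨ ¬t ∨ ¬q) ∧ (s ∨ s ∨ t) ∧ (s ∨ s ∨ ¬q) ∧ (¬q ∨ ¬t ∨ t) ∧ (¬q ∨ ¬t ∨ ¬q) ∧ (¬q ∨ s ∨ t) ∧ (¬q ∨ s ∨ ¬q) ∧ ¬s   [distribute ∨ over ∧]
≡ (s ∨ t) ∧ (s ∨ ¬q) ∧ (¬q ∨ ¬t) ∧ ¬s   [simplify]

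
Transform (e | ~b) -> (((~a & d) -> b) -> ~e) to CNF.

(e | ~b) -> (((~a & d) -> b) -> ~e)
≡ ~(e | ~b) | (((~a & d) -> b) -> ~e)   [eliminate ->]
≡ ~(e | ~b) | ~((~a & d) -> b) | ~e   [eliminate ->]
≡ ~(e | ~b) | ~(~(~a & d) | b) | ~e   [eliminate ->]
≡ (~e & ~~b) | ~(~(~a & d) | b) | ~e   [De Morgan]
≡ (~e & b) | ~(~(~a & d) | b) | ~e   [double negation]
≡ (~e & b) | (~~(~a & d) & ~b) | ~e   [De Morgan]
≡ (~e & b) | (~a & d & ~b) | ~e   [double negation]
≡ (~e | ~a | ~e) & (~e | d | ~e) & (~e | ~b | ~e) & (b | ~a | ~e) & (b | d | ~e) & (b | ~b | ~e)   [distribute | over &]
≡ (~e | ~a) & (~e | d) & (~e | ~b)   [simplify]

(~e | ~a) & (~e | d) & (~e | ~b)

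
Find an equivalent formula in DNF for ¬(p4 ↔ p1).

(p4 ∧ ¬p1) ∨ (p1 ∧ ¬p4)

¬(p4 ↔ p1)
= ¬((p4 → p1) ∧ (p1 → p4))
= ¬((¬p4 ∨ p1) ∧ (p1 → p4))
= ¬((¬p4 ∨ p1) ∧ (¬p1 ∨ p4))
= ¬(¬p4 ∨ p1) ∨ ¬(¬p1 ∨ p4)
= (¬¬p4 ∧ ¬p1) ∨ ¬(¬p1 ∨ p4)
= (p4 ∧ ¬p1) ∨ ¬(¬p1 ∨ p4)
= (p4 ∧ ¬p1) ∨ (¬¬p1 ∧ ¬p4)
= (p4 ∧ ¬p1) ∨ (p1 ∧ ¬p4)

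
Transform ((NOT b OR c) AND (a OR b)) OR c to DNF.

(NOT b AND a) OR c

((NOT b OR c) AND (a OR b)) OR c
⇔ (NOT b AND a) OR (NOT b AND b) OR (c AND a) OR (c AND b) OR c   [distribute AND over OR]
⇔ (NOT b AND a) OR c   [simplify]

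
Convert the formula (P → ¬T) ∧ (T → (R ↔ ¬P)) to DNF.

¬P ∧ R ∨ ¬T

(P → ¬T) ∧ (T → (R ↔ ¬P))
= (¬P ∨ ¬T) ∧ (T → (R ↔ ¬P))   [eliminate →]
= (¬P ∨ ¬T) ∧ (¬T ∨ (R ↔ ¬P))   [eliminate →]
= (¬P ∨ ¬T) ∧ (¬T ∨ (R → ¬P) ∧ (¬P → R))   [eliminate ↔]
= (¬P ∨ ¬T) ∧ (¬T ∨ (¬R ∨ ¬P) ∧ (¬P → R))   [eliminate →]
= (¬P ∨ ¬T) ∧ (¬T ∨ (¬R ∨ ¬P) ∧ (¬¬P ∨ R))   [eliminate →]
= (¬P ∨ ¬T) ∧ (¬T ∨ (¬R ∨ ¬P) ∧ (P ∨ R))   [double negation]
= ¬P ∧ ¬T ∨ ¬P ∧ ¬R ∧ P ∨ ¬P ∧ ¬R ∧ R ∨ ¬P ∧ ¬P ∧ P ∨ ¬P ∧ ¬P ∧ R ∨ ¬T ∧ ¬T ∨ ¬T ∧ ¬R ∧ P ∨ ¬T ∧ ¬R ∧ R ∨ ¬T ∧ ¬P ∧ P ∨ ¬T ∧ ¬P ∧ R   [distribute ∧ over ∨]
= ¬P ∧ R ∨ ¬T   [simplify]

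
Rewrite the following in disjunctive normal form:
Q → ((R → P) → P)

¬Q ∨ R ∧ ¬P ∨ P

Q → ((R → P) → P)
⇔ ¬Q ∨ ((R → P) → P)   [eliminate →]
⇔ ¬Q ∨ ¬(R → P) ∨ P   [eliminate →]
⇔ ¬Q ∨ ¬(¬R ∨ P) ∨ P   [eliminate →]
⇔ ¬Q ∨ ¬¬R ∧ ¬P ∨ P   [De Morgan]
⇔ ¬Q ∨ R ∧ ¬P ∨ P   [double negation]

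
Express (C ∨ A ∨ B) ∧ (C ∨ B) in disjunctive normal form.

C ∨ B

(C ∨ A ∨ B) ∧ (C ∨ B)
= (C ∧ C) ∨ (C ∧ B) ∨ (A ∧ C) ∨ (A ∧ B) ∨ (B ∧ C) ∨ (B ∧ B)   — distribute ∧ over ∨
= C ∨ B   — simplify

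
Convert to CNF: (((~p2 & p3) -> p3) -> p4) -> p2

~p4 | p2

(((~p2 & p3) -> p3) -> p4) -> p2
⇔ ~(((~p2 & p3) -> p3) -> p4) | p2
⇔ ~(~((~p2 & p3) -> p3) | p4) | p2
⇔ ~(~(~(~p2 & p3) | p3) | p4) | p2
⇔ (~~(~(~p2 & p3) | p3) & ~p4) | p2
⇔ ((~(~p2 & p3) | p3) & ~p4) | p2
⇔ ((~~p2 | ~p3 | p3) & ~p4) | p2
⇔ ((p2 | ~p3 | p3) & ~p4) | p2
⇔ (p2 | ~p3 | p3 | p2) & (~p4 | p2)
⇔ ~p4 | p2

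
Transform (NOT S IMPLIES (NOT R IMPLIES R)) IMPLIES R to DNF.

(NOT S AND NOT R) OR R

(NOT S IMPLIES (NOT R IMPLIES R)) IMPLIES R
= NOT (NOT S IMPLIES (NOT R IMPLIES R)) OR R   [eliminate IMPLIES]
= NOT (NOT NOT S OR (NOT R IMPLIES R)) OR R   [eliminate IMPLIES]
= NOT (NOT NOT S OR NOT NOT R OR R) OR R   [eliminate IMPLIES]
= (NOT NOT NOT S AND NOT NOT NOT R AND NOT R) OR R   [De Morgan]
= (NOT S AND NOT NOT NOT R AND NOT R) OR R   [double negation]
= (NOT S AND NOT R AND NOT R) OR R   [double negation]
= (NOT S AND NOT R) OR R   [simplify]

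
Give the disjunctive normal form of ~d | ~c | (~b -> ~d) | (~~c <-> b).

~d | ~c | (~b -> ~d) | (~~c <-> b)
⇔ ~d | ~c | ~~b | ~d | (~~c <-> b)   — eliminate ->
⇔ ~d | ~c | ~~b | ~d | ((~~c -> b) & (b -> ~~c))   — eliminate <->
⇔ ~d | ~c | ~~b | ~d | ((~~~c | b) & (b -> ~~c))   — eliminate ->
⇔ ~d | ~c | ~~b | ~d | ((~~~c | b) & (~b | ~~c))   — eliminate ->
⇔ ~d | ~c | b | ~d | ((~~~c | b) & (~b | ~~c))   — double negation
⇔ ~d | ~c | b | ~d | ((~c | b) & (~b | ~~c))   — double negation
⇔ ~d | ~c | b | ~d | ((~c | b) & (~b | c))   — double negation
⇔ ~d | ~c | b | ~d | (~c & ~b) | (~c & c) | (b & ~b) | (b & c)   — distribute & over |
⇔ ~d | ~c | b   — simplify

~d | ~c | b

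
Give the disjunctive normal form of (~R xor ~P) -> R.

(~P & ~R) | R

(~R xor ~P) -> R
⇔ ~(~R xor ~P) | R   [eliminate ->]
⇔ ~((~R & ~~P) | (~~R & ~P)) | R   [expand xor]
⇔ (~(~R & ~~P) & ~(~~R & ~P)) | R   [De Morgan]
⇔ ((~~R | ~~~P) & ~(~~R & ~P)) | R   [De Morgan]
⇔ ((R | ~~~P) & ~(~~R & ~P)) | R   [double negation]
⇔ ((R | ~P) & ~(~~R & ~P)) | R   [double negation]
⇔ ((R | ~P) & (~~~R | ~~P)) | R   [De Morgan]
⇔ ((R | ~P) & (~R | ~~P)) | R   [double negation]
⇔ ((R | ~P) & (~R | P)) | R   [double negation]
⇔ (R & ~R) | (R & P) | (~P & ~R) | (~P & P) | R   [distribute & over |]
⇔ (~P & ~R) | R   [simplify]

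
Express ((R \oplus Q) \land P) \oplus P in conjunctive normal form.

((R \oplus Q) \land P) \oplus P
⇔ (((R \oplus Q) \land P) \lor P) \land \lnot ((R \oplus Q) \land P \land P)
⇔ (((R \lor Q) \land \lnot (R \land Q) \land P) \lor P) \land \lnot ((R \oplus Q) \land P \land P)
⇔ (((R \lor Q) \land \lnot (R \land Q) \land P) \lor P) \land \lnot ((R \lor Q) \land \lnot (R \land Q) \land P \land P)
⇔ (((R \lor Q) \land (\lnot R \lor \lnot Q) \land P) \lor P) \land \lnot ((R \lor Q) \land \lnot (R \land Q) \land P \land P)
⇔ (((R \lor Q) \land (\lnot R \lor \lnot Q) \land P) \lor P) \land (\lnot (R \lor Q) \lor \lnot \lnot (R \land Q) \lor \lnot P \lor \lnot P)
⇔ (((R \lor Q) \land (\lnot R \lor \lnot Q) \land P) \lor P) \land ((\lnot R \land \lnot Q) \lor \lnot \lnot (R \land Q) \lor \lnot P \lor \lnot P)
⇔ (((R \lor Q) \land (\lnot R \lor \lnot Q) \land P) \lor P) \land ((\lnot R \land \lnot Q) \lor (R \land Q) \lor \lnot P \lor \lnot P)
⇔ (R \lor Q \lor P) \land (\lnot R \lor \lnot Q \lor P) \land (P \lor P) \land (\lnot R \lor R \lor \lnot P \lor \lnot P) \land (\lnot R \lor Q \lor \lnot P \lor \lnot P) \land (\lnot Q \lor R \lor \lnot P \lor \lnot P) \land (\lnot Q \lor Q \lor \lnot P \lor \lnot P)
⇔ P \land (\lnot R \lor Q \lor \lnot P) \land (\lnot Q \lor R \lor \lnot P)

P \land (\lnot R \lor Q \lor \lnot P) \land (\lnot Q \lor R \lor \lnot P)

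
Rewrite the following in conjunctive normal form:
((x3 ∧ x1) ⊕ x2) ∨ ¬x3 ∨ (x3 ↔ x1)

((x3 ∧ x1) ⊕ x2) ∨ ¬x3 ∨ (x3 ↔ x1)
≡ (((x3 ∧ x1) ∨ x2) ∧ ¬(x3 ∧ x1 ∧ x2)) ∨ ¬x3 ∨ (x3 ↔ x1)   [expand ⊕]
≡ (((x3 ∧ x1) ∨ x2) ∧ ¬(x3 ∧ x1 ∧ x2)) ∨ ¬x3 ∨ ((x3 → x1) ∧ (x1 → x3))   [eliminate ↔]
≡ (((x3 ∧ x1) ∨ x2) ∧ ¬(x3 ∧ x1 ∧ x2)) ∨ ¬x3 ∨ ((¬x3 ∨ x1) ∧ (x1 → x3))   [eliminate →]
≡ (((x3 ∧ x1) ∨ x2) ∧ ¬(x3 ∧ x1 ∧ x2)) ∨ ¬x3 ∨ ((¬x3 ∨ x1) ∧ (¬x1 ∨ x3))   [eliminate →]
≡ (((x3 ∧ x1) ∨ x2) ∧ (¬x3 ∨ ¬x1 ∨ ¬x2)) ∨ ¬x3 ∨ ((¬x3 ∨ x1) ∧ (¬x1 ∨ x3))   [De Morgan]
≡ (x3 ∨ x2 ∨ ¬x3 ∨ ¬x3 ∨ x1) ∧ (x3 ∨ x2 ∨ ¬x3 ∨ ¬x1 ∨ x3) ∧ (x1 ∨ x2 ∨ ¬x3 ∨ ¬x3 ∨ x1) ∧ (x1 ∨ x2 ∨ ¬x3 ∨ ¬x1 ∨ x3) ∧ (¬x3 ∨ ¬x1 ∨ ¬x2 ∨ ¬x3 ∨ ¬x3 ∨ x1) ∧ (¬x3 ∨ ¬x1 ∨ ¬x2 ∨ ¬x3 ∨ ¬x1 ∨ x3)   [distribute ∨ over ∧]
≡ x1 ∨ x2 ∨ ¬x3   [simplify]

x1 ∨ x2 ∨ ¬x3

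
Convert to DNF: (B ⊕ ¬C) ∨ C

¬B ∧ ¬C ∨ C

(B ⊕ ¬C) ∨ C
= B ∧ ¬¬C ∨ ¬B ∧ ¬C ∨ C   [expand ⊕]
= B ∧ C ∨ ¬B ∧ ¬C ∨ C   [double negation]
= ¬B ∧ ¬C ∨ C   [simplify]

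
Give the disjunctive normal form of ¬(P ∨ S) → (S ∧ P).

¬(P ∨ S) → (S ∧ P)
⇔ ¬¬(P ∨ S) ∨ (S ∧ P)   (eliminate →)
⇔ P ∨ S ∨ (S ∧ P)   (double negation)
⇔ P ∨ S   (simplify)

P ∨ S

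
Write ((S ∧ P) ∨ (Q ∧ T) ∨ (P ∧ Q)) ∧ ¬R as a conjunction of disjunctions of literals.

(S ∨ Q) ∧ (P ∨ Q) ∧ (P ∨ T) ∧ ¬R

((S ∧ P) ∨ (Q ∧ T) ∨ (P ∧ Q)) ∧ ¬R
⇔ (S ∨ Q ∨ P) ∧ (S ∨ Q ∨ Q) ∧ (S ∨ T ∨ P) ∧ (S ∨ T ∨ Q) ∧ (P ∨ Q ∨ P) ∧ (P ∨ Q ∨ Q) ∧ (P ∨ T ∨ P) ∧ (P ∨ T ∨ Q) ∧ ¬R   [distribute ∨ over ∧]
⇔ (S ∨ Q) ∧ (P ∨ Q) ∧ (P ∨ T) ∧ ¬R   [simplify]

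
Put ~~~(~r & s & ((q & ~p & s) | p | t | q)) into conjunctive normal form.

~~~(~r & s & ((q & ~p & s) | p | t | q))
= ~(~r & s & ((q & ~p & s) | p | t | q))
= ~~r | ~s | ~((q & ~p & s) | p | t | q)
= r | ~s | ~((q & ~p & s) | p | t | q)
= r | ~s | (~(q & ~p & s) & ~p & ~t & ~q)
= r | ~s | ((~q | ~~p | ~s) & ~p & ~t & ~q)
= r | ~s | ((~q | p | ~s) & ~p & ~t & ~q)
= (r | ~s | ~q | p | ~s) & (r | ~s | ~p) & (r | ~s | ~t) & (r | ~s | ~q)
= (r | ~s | ~p) & (r | ~s | ~t) & (r | ~s | ~q)

(r | ~s | ~p) & (r | ~s | ~t) & (r | ~s | ~q)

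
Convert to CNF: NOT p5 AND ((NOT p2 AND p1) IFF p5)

NOT p5 AND (p2 OR NOT p1 OR p5)

NOT p5 AND ((NOT p2 AND p1) IFF p5)
≡ NOT p5 AND ((NOT p2 AND p1) IMPLIES p5) AND (p5 IMPLIES (NOT p2 AND p1))   [eliminate IFF]
≡ NOT p5 AND (NOT (NOT p2 AND p1) OR p5) AND (p5 IMPLIES (NOT p2 AND p1))   [eliminate IMPLIES]
≡ NOT p5 AND (NOT (NOT p2 AND p1) OR p5) AND (NOT p5 OR (NOT p2 AND p1))   [eliminate IMPLIES]
≡ NOT p5 AND (NOT NOT p2 OR NOT p1 OR p5) AND (NOT p5 OR (NOT p2 AND p1))   [De Morgan]
≡ NOT p5 AND (p2 OR NOT p1 OR p5) AND (NOT p5 OR (NOT p2 AND p1))   [double negation]
≡ NOT p5 AND (p2 OR NOT p1 OR p5) AND (NOT p5 OR NOT p2) AND (NOT p5 OR p1)   [distribute OR over AND]
≡ NOT p5 AND (p2 OR NOT p1 OR p5)   [simplify]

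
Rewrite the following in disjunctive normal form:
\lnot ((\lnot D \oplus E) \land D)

D \land \lnot E \lor \lnot D

\lnot ((\lnot D \oplus E) \land D)
≡ \lnot ((\lnot D \land \lnot E \lor \lnot \lnot D \land E) \land D)   [expand \oplus]
≡ \lnot (\lnot D \land \lnot E \lor \lnot \lnot D \land E) \lor \lnot D   [De Morgan]
≡ \lnot (\lnot D \land \lnot E) \land \lnot (\lnot \lnot D \land E) \lor \lnot D   [De Morgan]
≡ (\lnot \lnot D \lor \lnot \lnot E) \land \lnot (\lnot \lnot D \land E) \lor \lnot D   [De Morgan]
≡ (D \lor \lnot \lnot E) \land \lnot (\lnot \lnot D \land E) \lor \lnot D   [double negation]
≡ (D \lor E) \land \lnot (\lnot \lnot D \land E) \lor \lnot D   [double negation]
≡ (D \lor E) \land (\lnot \lnot \lnot D \lor \lnot E) \lor \lnot D   [De Morgan]
≡ (D \lor E) \land (\lnot D \lor \lnot E) \lor \lnot D   [double negation]
≡ D \land \lnot D \lor D \land \lnot E \lor E \land \lnot D \lor E \land \lnot E \lor \lnot D   [distribute \land over \lor]
≡ D \land \lnot E \lor \lnot D   [simplify]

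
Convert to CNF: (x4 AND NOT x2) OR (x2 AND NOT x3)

(x4 OR x2) AND (x4 OR NOT x3) AND (NOT x2 OR NOT x3)

(x4 AND NOT x2) OR (x2 AND NOT x3)
= (x4 OR x2) AND (x4 OR NOT x3) AND (NOT x2 OR x2) AND (NOT x2 OR NOT x3)   [distribute OR over AND]
= (x4 OR x2) AND (x4 OR NOT x3) AND (NOT x2 OR NOT x3)   [simplify]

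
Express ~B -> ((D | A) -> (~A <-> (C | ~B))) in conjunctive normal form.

~B -> ((D | A) -> (~A <-> (C | ~B)))
⇔ ~~B | ((D | A) -> (~A <-> (C | ~B)))   [eliminate ->]
⇔ ~~B | ~(D | A) | (~A <-> (C | ~B))   [eliminate ->]
⇔ ~~B | ~(D | A) | ((~A -> (C | ~B)) & ((C | ~B) -> ~A))   [eliminate <->]
⇔ ~~B | ~(D | A) | ((~~A | C | ~B) & ((C | ~B) -> ~A))   [eliminate ->]
⇔ ~~B | ~(D | A) | ((~~A | C | ~B) & (~(C | ~B) | ~A))   [eliminate ->]
⇔ B | ~(D | A) | ((~~A | C | ~B) & (~(C | ~B) | ~A))   [double negation]
⇔ B | (~D & ~A) | ((~~A | C | ~B) & (~(C | ~B) | ~A))   [De Morgan]
⇔ B | (~D & ~A) | ((A | C | ~B) & (~(C | ~B) | ~A))   [double negation]
⇔ B | (~D & ~A) | ((A | C | ~B) & ((~C & ~~B) | ~A))   [De Morgan]
⇔ B | (~D & ~A) | ((A | C | ~B) & ((~C & B) | ~A))   [double negation]
⇔ (B | ~D | A | C | ~B) & (B | ~D | ~C | ~A) & (B | ~D | B | ~A) & (B | ~A | A | C | ~B) & (B | ~A | ~C | ~A) & (B | ~A | B | ~A)   [distribute | over &]
⇔ B | ~A   [simplify]

B | ~A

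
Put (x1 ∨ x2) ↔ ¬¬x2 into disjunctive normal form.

(x1 ∨ x2) ↔ ¬¬x2
= ((x1 ∨ x2) → ¬¬x2) ∧ (¬¬x2 → (x1 ∨ x2))   (eliminate ↔)
= (¬(x1 ∨ x2) ∨ ¬¬x2) ∧ (¬¬x2 → (x1 ∨ x2))   (eliminate →)
= (¬(x1 ∨ x2) ∨ ¬¬x2) ∧ (¬¬¬x2 ∨ x1 ∨ x2)   (eliminate →)
= ((¬x1 ∧ ¬x2) ∨ ¬¬x2) ∧ (¬¬¬x2 ∨ x1 ∨ x2)   (De Morgan)
= ((¬x1 ∧ ¬x2) ∨ x2) ∧ (¬¬¬x2 ∨ x1 ∨ x2)   (double negation)
= ((¬x1 ∧ ¬x2) ∨ x2) ∧ (¬x2 ∨ x1 ∨ x2)   (double negation)
= (¬x1 ∧ ¬x2 ∧ ¬x2) ∨ (¬x1 ∧ ¬x2 ∧ x1) ∨ (¬x1 ∧ ¬x2 ∧ x2) ∨ (x2 ∧ ¬x2) ∨ (x2 ∧ x1) ∨ (x2 ∧ x2)   (distribute ∧ over ∨)
= (¬x1 ∧ ¬x2) ∨ x2   (simplify)

(¬x1 ∧ ¬x2) ∨ x2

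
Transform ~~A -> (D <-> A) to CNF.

~A | D

~~A -> (D <-> A)
= ~~~A | (D <-> A)   — eliminate ->
= ~~~A | ((D -> A) & (A -> D))   — eliminate <->
= ~~~A | ((~D | A) & (A -> D))   — eliminate ->
= ~~~A | ((~D | A) & (~A | D))   — eliminate ->
= ~A | ((~D | A) & (~A | D))   — double negation
= (~A | ~D | A) & (~A | ~A | D)   — distribute | over &
= ~A | D   — simplify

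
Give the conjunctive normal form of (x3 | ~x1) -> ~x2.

(~x3 | ~x2) & (x1 | ~x2)

(x3 | ~x1) -> ~x2
≡ ~(x3 | ~x1) | ~x2   — eliminate ->
≡ (~x3 & ~~x1) | ~x2   — De Morgan
≡ (~x3 & x1) | ~x2   — double negation
≡ (~x3 | ~x2) & (x1 | ~x2)   — distribute | over &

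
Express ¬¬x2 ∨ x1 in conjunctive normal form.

¬¬x2 ∨ x1
≡ x2 ∨ x1   — double negation

x2 ∨ x1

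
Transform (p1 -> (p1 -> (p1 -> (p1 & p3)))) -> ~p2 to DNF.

(p1 -> (p1 -> (p1 -> (p1 & p3)))) -> ~p2
⇔ ~(p1 -> (p1 -> (p1 -> (p1 & p3)))) | ~p2   (eliminate ->)
⇔ ~(~p1 | (p1 -> (p1 -> (p1 & p3)))) | ~p2   (eliminate ->)
⇔ ~(~p1 | ~p1 | (p1 -> (p1 & p3))) | ~p2   (eliminate ->)
⇔ ~(~p1 | ~p1 | ~p1 | (p1 & p3)) | ~p2   (eliminate ->)
⇔ (~~p1 & ~~p1 & ~~p1 & ~(p1 & p3)) | ~p2   (De Morgan)
⇔ (p1 & ~~p1 & ~~p1 & ~(p1 & p3)) | ~p2   (double negation)
⇔ (p1 & p1 & ~~p1 & ~(p1 & p3)) | ~p2   (double negation)
⇔ (p1 & p1 & p1 & ~(p1 & p3)) | ~p2   (double negation)
⇔ (p1 & p1 & p1 & (~p1 | ~p3)) | ~p2   (De Morgan)
⇔ (p1 & p1 & p1 & ~p1) | (p1 & p1 & p1 & ~p3) | ~p2   (distribute & over |)
⇔ (p1 & ~p3) | ~p2   (simplify)

(p1 & ~p3) | ~p2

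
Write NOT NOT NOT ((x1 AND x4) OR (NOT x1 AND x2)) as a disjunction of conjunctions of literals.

(NOT x1 AND NOT x2) OR (NOT x4 AND x1) OR (NOT x4 AND NOT x2)

NOT NOT NOT ((x1 AND x4) OR (NOT x1 AND x2))
≡ NOT ((x1 AND x4) OR (NOT x1 AND x2))   [double negation]
≡ NOT (x1 AND x4) AND NOT (NOT x1 AND x2)   [De Morgan]
≡ (NOT x1 OR NOT x4) AND NOT (NOT x1 AND x2)   [De Morgan]
≡ (NOT x1 OR NOT x4) AND (NOT NOT x1 OR NOT x2)   [De Morgan]
≡ (NOT x1 OR NOT x4) AND (x1 OR NOT x2)   [double negation]
≡ (NOT x1 AND x1) OR (NOT x1 AND NOT x2) OR (NOT x4 AND x1) OR (NOT x4 AND NOT x2)   [distribute AND over OR]
≡ (NOT x1 AND NOT x2) OR (NOT x4 AND x1) OR (NOT x4 AND NOT x2)   [simplify]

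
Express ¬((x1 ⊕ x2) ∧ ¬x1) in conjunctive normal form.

¬((x1 ⊕ x2) ∧ ¬x1)
≡ ¬((x1 ∨ x2) ∧ ¬(x1 ∧ x2) ∧ ¬x1)   [expand ⊕]
≡ ¬(x1 ∨ x2) ∨ ¬¬(x1 ∧ x2) ∨ ¬¬x1   [De Morgan]
≡ (¬x1 ∧ ¬x2) ∨ ¬¬(x1 ∧ x2) ∨ ¬¬x1   [De Morgan]
≡ (¬x1 ∧ ¬x2) ∨ (x1 ∧ x2) ∨ ¬¬x1   [double negation]
≡ (¬x1 ∧ ¬x2) ∨ (x1 ∧ x2) ∨ x1   [double negation]
≡ (¬x1 ∨ x1 ∨ x1) ∧ (¬x1 ∨ x2 ∨ x1) ∧ (¬x2 ∨ x1 ∨ x1) ∧ (¬x2 ∨ x2 ∨ x1)   [distribute ∨ over ∧]
≡ ¬x2 ∨ x1   [simplify]

¬x2 ∨ x1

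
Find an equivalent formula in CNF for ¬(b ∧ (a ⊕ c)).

¬(b ∧ (a ⊕ c))
≡ ¬(b ∧ (a ∨ c) ∧ ¬(a ∧ c))   (expand ⊕)
≡ ¬b ∨ ¬(a ∨ c) ∨ ¬¬(a ∧ c)   (De Morgan)
≡ ¬b ∨ (¬a ∧ ¬c) ∨ ¬¬(a ∧ c)   (De Morgan)
≡ ¬b ∨ (¬a ∧ ¬c) ∨ (a ∧ c)   (double negation)
≡ (¬b ∨ ¬a ∨ a) ∧ (¬b ∨ ¬a ∨ c) ∧ (¬b ∨ ¬c ∨ a) ∧ (¬b ∨ ¬c ∨ c)   (distribute ∨ over ∧)
≡ (¬b ∨ ¬a ∨ c) ∧ (¬b ∨ ¬c ∨ a)   (simplify)

(¬b ∨ ¬a ∨ c) ∧ (¬b ∨ ¬c ∨ a)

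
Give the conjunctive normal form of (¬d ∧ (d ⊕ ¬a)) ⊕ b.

(¬d ∧ (d ⊕ ¬a)) ⊕ b
⇔ ((¬d ∧ (d ⊕ ¬a)) ∨ b) ∧ ¬(¬d ∧ (d ⊕ ¬a) ∧ b)   (expand ⊕)
⇔ ((¬d ∧ (d ∨ ¬a) ∧ ¬(d ∧ ¬a)) ∨ b) ∧ ¬(¬d ∧ (d ⊕ ¬a) ∧ b)   (expand ⊕)
⇔ ((¬d ∧ (d ∨ ¬a) ∧ ¬(d ∧ ¬a)) ∨ b) ∧ ¬(¬d ∧ (d ∨ ¬a) ∧ ¬(d ∧ ¬a) ∧ b)   (expand ⊕)
⇔ ((¬d ∧ (d ∨ ¬a) ∧ (¬d ∨ ¬¬a)) ∨ b) ∧ ¬(¬d ∧ (d ∨ ¬a) ∧ ¬(d ∧ ¬a) ∧ b)   (De Morgan)
⇔ ((¬d ∧ (d ∨ ¬a) ∧ (¬d ∨ a)) ∨ b) ∧ ¬(¬d ∧ (d ∨ ¬a) ∧ ¬(d ∧ ¬a) ∧ b)   (double negation)
⇔ ((¬d ∧ (d ∨ ¬a) ∧ (¬d ∨ a)) ∨ b) ∧ (¬¬d ∨ ¬(d ∨ ¬a) ∨ ¬¬(d ∧ ¬a) ∨ ¬b)   (De Morgan)
⇔ ((¬d ∧ (d ∨ ¬a) ∧ (¬d ∨ a)) ∨ b) ∧ (d ∨ ¬(d ∨ ¬a) ∨ ¬¬(d ∧ ¬a) ∨ ¬b)   (double negation)
⇔ ((¬d ∧ (d ∨ ¬a) ∧ (¬d ∨ a)) ∨ b) ∧ (d ∨ (¬d ∧ ¬¬a) ∨ ¬¬(d ∧ ¬a) ∨ ¬b)   (De Morgan)
⇔ ((¬d ∧ (d ∨ ¬a) ∧ (¬d ∨ a)) ∨ b) ∧ (d ∨ (¬d ∧ a) ∨ ¬¬(d ∧ ¬a) ∨ ¬b)   (double negation)
⇔ ((¬d ∧ (d ∨ ¬a) ∧ (¬d ∨ a)) ∨ b) ∧ (d ∨ (¬d ∧ a) ∨ (d ∧ ¬a) ∨ ¬b)   (double negation)
⇔ (¬d ∨ b) ∧ (d ∨ ¬a ∨ b) ∧ (¬d ∨ a ∨ b) ∧ (d ∨ ¬d ∨ d ∨ ¬b) ∧ (d ∨ ¬d ∨ ¬a ∨ ¬b) ∧ (d ∨ a ∨ d ∨ ¬b) ∧ (d ∨ a ∨ ¬a ∨ ¬b)   (distribute ∨ over ∧)
⇔ (¬d ∨ b) ∧ (d ∨ ¬a ∨ b) ∧ (d ∨ a ∨ ¬b)   (simplify)

(¬d ∨ b) ∧ (d ∨ ¬a ∨ b) ∧ (d ∨ a ∨ ¬b)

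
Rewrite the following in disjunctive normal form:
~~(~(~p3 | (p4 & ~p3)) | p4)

~~(~(~p3 | (p4 & ~p3)) | p4)
≡ ~(~p3 | (p4 & ~p3)) | p4   (double negation)
≡ (~~p3 & ~(p4 & ~p3)) | p4   (De Morgan)
≡ (p3 & ~(p4 & ~p3)) | p4   (double negation)
≡ (p3 & (~p4 | ~~p3)) | p4   (De Morgan)
≡ (p3 & (~p4 | p3)) | p4   (double negation)
≡ (p3 & ~p4) | (p3 & p3) | p4   (distribute & over |)
≡ p3 | p4   (simplify)

p3 | p4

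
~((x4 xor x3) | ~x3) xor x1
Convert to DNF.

(x3 & x4 & ~x1) | (~x4 & x3 & x1) | (~x3 & x1)

~((x4 xor x3) | ~x3) xor x1
≡ (~((x4 xor x3) | ~x3) & ~x1) | (~~((x4 xor x3) | ~x3) & x1)   — expand xor
≡ (~((x4 & ~x3) | (~x4 & x3) | ~x3) & ~x1) | (~~((x4 xor x3) | ~x3) & x1)   — expand xor
≡ (~((x4 & ~x3) | (~x4 & x3) | ~x3) & ~x1) | (~~((x4 & ~x3) | (~x4 & x3) | ~x3) & x1)   — expand xor
≡ (~(x4 & ~x3) & ~(~x4 & x3) & ~~x3 & ~x1) | (~~((x4 & ~x3) | (~x4 & x3) | ~x3) & x1)   — De Morgan
≡ ((~x4 | ~~x3) & ~(~x4 & x3) & ~~x3 & ~x1) | (~~((x4 & ~x3) | (~x4 & x3) | ~x3) & x1)   — De Morgan
≡ ((~x4 | x3) & ~(~x4 & x3) & ~~x3 & ~x1) | (~~((x4 & ~x3) | (~x4 & x3) | ~x3) & x1)   — double negation
≡ ((~x4 | x3) & (~~x4 | ~x3) & ~~x3 & ~x1) | (~~((x4 & ~x3) | (~x4 & x3) | ~x3) & x1)   — De Morgan
≡ ((~x4 | x3) & (x4 | ~x3) & ~~x3 & ~x1) | (~~((x4 & ~x3) | (~x4 & x3) | ~x3) & x1)   — double negation
≡ ((~x4 | x3) & (x4 | ~x3) & x3 & ~x1) | (~~((x4 & ~x3) | (~x4 & x3) | ~x3) & x1)   — double negation
≡ ((~x4 | x3) & (x4 | ~x3) & x3 & ~x1) | (((x4 & ~x3) | (~x4 & x3) | ~x3) & x1)   — double negation
≡ (~x4 & x4 & x3 & ~x1) | (~x4 & ~x3 & x3 & ~x1) | (x3 & x4 & x3 & ~x1) | (x3 & ~x3 & x3 & ~x1) | (x4 & ~x3 & x1) | (~x4 & x3 & x1) | (~x3 & x1)   — distribute & over |
≡ (x3 & x4 & ~x1) | (~x4 & x3 & x1) | (~x3 & x1)   — simplify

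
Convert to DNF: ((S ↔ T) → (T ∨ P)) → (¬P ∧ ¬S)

¬P ∧ ¬S

((S ↔ T) → (T ∨ P)) → (¬P ∧ ¬S)
≡ ¬((S ↔ T) → (T ∨ P)) ∨ (¬P ∧ ¬S)   [eliminate →]
≡ ¬(¬(S ↔ T) ∨ T ∨ P) ∨ (¬P ∧ ¬S)   [eliminate →]
≡ ¬(¬((S → T) ∧ (T → S)) ∨ T ∨ P) ∨ (¬P ∧ ¬S)   [eliminate ↔]
≡ ¬(¬((¬S ∨ T) ∧ (T → S)) ∨ T ∨ P) ∨ (¬P ∧ ¬S)   [eliminate →]
≡ ¬(¬((¬S ∨ T) ∧ (¬T ∨ S)) ∨ T ∨ P) ∨ (¬P ∧ ¬S)   [eliminate →]
≡ (¬¬((¬S ∨ T) ∧ (¬T ∨ S)) ∧ ¬T ∧ ¬P) ∨ (¬P ∧ ¬S)   [De Morgan]
≡ ((¬S ∨ T) ∧ (¬T ∨ S) ∧ ¬T ∧ ¬P) ∨ (¬P ∧ ¬S)   [double negation]
≡ (¬S ∧ ¬T ∧ ¬T ∧ ¬P) ∨ (¬S ∧ S ∧ ¬T ∧ ¬P) ∨ (T ∧ ¬T ∧ ¬T ∧ ¬P) ∨ (T ∧ S ∧ ¬T ∧ ¬P) ∨ (¬P ∧ ¬S)   [distribute ∧ over ∨]
≡ ¬P ∧ ¬S   [simplify]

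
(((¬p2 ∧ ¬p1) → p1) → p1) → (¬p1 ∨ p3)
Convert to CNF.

(((¬p2 ∧ ¬p1) → p1) → p1) → (¬p1 ∨ p3)
≡ ¬(((¬p2 ∧ ¬p1) → p1) → p1) ∨ ¬p1 ∨ p3   [eliminate →]
≡ ¬(¬((¬p2 ∧ ¬p1) → p1) ∨ p1) ∨ ¬p1 ∨ p3   [eliminate →]
≡ ¬(¬(¬(¬p2 ∧ ¬p1) ∨ p1) ∨ p1) ∨ ¬p1 ∨ p3   [eliminate →]
≡ (¬¬(¬(¬p2 ∧ ¬p1) ∨ p1) ∧ ¬p1) ∨ ¬p1 ∨ p3   [De Morgan]
≡ ((¬(¬p2 ∧ ¬p1) ∨ p1) ∧ ¬p1) ∨ ¬p1 ∨ p3   [double negation]
≡ ((¬¬p2 ∨ ¬¬p1 ∨ p1) ∧ ¬p1) ∨ ¬p1 ∨ p3   [De Morgan]
≡ ((p2 ∨ ¬¬p1 ∨ p1) ∧ ¬p1) ∨ ¬p1 ∨ p3   [double negation]
≡ ((p2 ∨ p1 ∨ p1) ∧ ¬p1) ∨ ¬p1 ∨ p3   [double negation]
≡ (p2 ∨ p1 ∨ p1 ∨ ¬p1 ∨ p3) ∧ (¬p1 ∨ ¬p1 ∨ p3)   [distribute ∨ over ∧]
≡ ¬p1 ∨ p3   [simplify]

¬p1 ∨ p3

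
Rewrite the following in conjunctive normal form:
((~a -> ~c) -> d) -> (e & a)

((~a -> ~c) -> d) -> (e & a)
≡ ~((~a -> ~c) -> d) | (e & a)   — eliminate ->
≡ ~(~(~a -> ~c) | d) | (e & a)   — eliminate ->
≡ ~(~(~~a | ~c) | d) | (e & a)   — eliminate ->
≡ (~~(~~a | ~c) & ~d) | (e & a)   — De Morgan
≡ ((~~a | ~c) & ~d) | (e & a)   — double negation
≡ ((a | ~c) & ~d) | (e & a)   — double negation
≡ (a | ~c | e) & (a | ~c | a) & (~d | e) & (~d | a)   — distribute | over &
≡ (a | ~c) & (~d | e) & (~d | a)   — simplify

(a | ~c) & (~d | e) & (~d | a)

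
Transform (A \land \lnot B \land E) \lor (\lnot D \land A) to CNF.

(A \land \lnot B \land E) \lor (\lnot D \land A)
≡ (A \lor \lnot D) \land (A \lor A) \land (\lnot B \lor \lnot D) \land (\lnot B \lor A) \land (E \lor \lnot D) \land (E \lor A)   [distribute \lor over \land]
≡ A \land (\lnot B \lor \lnot D) \land (E \lor \lnot D)   [simplify]

A \land (\lnot B \lor \lnot D) \land (E \lor \lnot D)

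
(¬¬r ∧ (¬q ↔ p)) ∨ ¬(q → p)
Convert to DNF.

(¬¬r ∧ (¬q ↔ p)) ∨ ¬(q → p)
= (¬¬r ∧ (¬q → p) ∧ (p → ¬q)) ∨ ¬(q → p)   [eliminate ↔]
= (¬¬r ∧ (¬¬q ∨ p) ∧ (p → ¬q)) ∨ ¬(q → p)   [eliminate →]
= (¬¬r ∧ (¬¬q ∨ p) ∧ (¬p ∨ ¬q)) ∨ ¬(q → p)   [eliminate →]
= (¬¬r ∧ (¬¬q ∨ p) ∧ (¬p ∨ ¬q)) ∨ ¬(¬q ∨ p)   [eliminate →]
= (r ∧ (¬¬q ∨ p) ∧ (¬p ∨ ¬q)) ∨ ¬(¬q ∨ p)   [double negation]
= (r ∧ (q ∨ p) ∧ (¬p ∨ ¬q)) ∨ ¬(¬q ∨ p)   [double negation]
= (r ∧ (q ∨ p) ∧ (¬p ∨ ¬q)) ∨ (¬¬q ∧ ¬p)   [De Morgan]
= (r ∧ (q ∨ p) ∧ (¬p ∨ ¬q)) ∨ (q ∧ ¬p)   [double negation]
= (r ∧ q ∧ ¬p) ∨ (r ∧ q ∧ ¬q) ∨ (r ∧ p ∧ ¬p) ∨ (r ∧ p ∧ ¬q) ∨ (q ∧ ¬p)   [distribute ∧ over ∨]
= (r ∧ p ∧ ¬q) ∨ (q ∧ ¬p)   [simplify]

(r ∧ p ∧ ¬q) ∨ (q ∧ ¬p)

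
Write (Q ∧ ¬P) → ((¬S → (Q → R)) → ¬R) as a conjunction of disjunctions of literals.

(Q ∧ ¬P) → ((¬S → (Q → R)) → ¬R)
≡ ¬(Q ∧ ¬P) ∨ ((¬S → (Q → R)) → ¬R)   [eliminate →]
≡ ¬(Q ∧ ¬P) ∨ ¬(¬S → (Q → R)) ∨ ¬R   [eliminate →]
≡ ¬(Q ∧ ¬P) ∨ ¬(¬¬S ∨ (Q → R)) ∨ ¬R   [eliminate →]
≡ ¬(Q ∧ ¬P) ∨ ¬(¬¬S ∨ ¬Q ∨ R) ∨ ¬R   [eliminate →]
≡ ¬Q ∨ ¬¬P ∨ ¬(¬¬S ∨ ¬Q ∨ R) ∨ ¬R   [De Morgan]
≡ ¬Q ∨ P ∨ ¬(¬¬S ∨ ¬Q ∨ R) ∨ ¬R   [double negation]
≡ ¬Q ∨ P ∨ (¬¬¬S ∧ ¬¬Q ∧ ¬R) ∨ ¬R   [De Morgan]
≡ ¬Q ∨ P ∨ (¬S ∧ ¬¬Q ∧ ¬R) ∨ ¬R   [double negation]
≡ ¬Q ∨ P ∨ (¬S ∧ Q ∧ ¬R) ∨ ¬R   [double negation]
≡ (¬Q ∨ P ∨ ¬S ∨ ¬R) ∧ (¬Q ∨ P ∨ Q ∨ ¬R) ∧ (¬Q ∨ P ∨ ¬R ∨ ¬R)   [distribute ∨ over ∧]
≡ ¬Q ∨ P ∨ ¬R   [simplify]

¬Q ∨ P ∨ ¬R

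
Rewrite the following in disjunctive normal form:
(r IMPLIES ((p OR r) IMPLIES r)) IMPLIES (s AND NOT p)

(r IMPLIES ((p OR r) IMPLIES r)) IMPLIES (s AND NOT p)
≡ NOT (r IMPLIES ((p OR r) IMPLIES r)) OR (s AND NOT p)   (eliminate IMPLIES)
≡ NOT (NOT r OR ((p OR r) IMPLIES r)) OR (s AND NOT p)   (eliminate IMPLIES)
≡ NOT (NOT r OR NOT (p OR r) OR r) OR (s AND NOT p)   (eliminate IMPLIES)
≡ (NOT NOT r AND NOT NOT (p OR r) AND NOT r) OR (s AND NOT p)   (De Morgan)
≡ (r AND NOT NOT (p OR r) AND NOT r) OR (s AND NOT p)   (double negation)
≡ (r AND (p OR r) AND NOT r) OR (s AND NOT p)   (double negation)
≡ (r AND p AND NOT r) OR (r AND r AND NOT r) OR (s AND NOT p)   (distribute AND over OR)
≡ s AND NOT p   (simplify)

s AND NOT p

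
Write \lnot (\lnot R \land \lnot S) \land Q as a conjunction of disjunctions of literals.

\lnot (\lnot R \land \lnot S) \land Q
= (\lnot \lnot R \lor \lnot \lnot S) \land Q
= (R \lor \lnot \lnot S) \land Q
= (R \lor S) \land Q

(R \lor S) \land Q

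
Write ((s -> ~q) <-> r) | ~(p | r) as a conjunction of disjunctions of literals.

(s | r | ~p) & (q | r | ~p) & (~r | ~s | ~q)

((s -> ~q) <-> r) | ~(p | r)
≡ (((s -> ~q) -> r) & (r -> (s -> ~q))) | ~(p | r)   [eliminate <->]
≡ ((~(s -> ~q) | r) & (r -> (s -> ~q))) | ~(p | r)   [eliminate ->]
≡ ((~(~s | ~q) | r) & (r -> (s -> ~q))) | ~(p | r)   [eliminate ->]
≡ ((~(~s | ~q) | r) & (~r | (s -> ~q))) | ~(p | r)   [eliminate ->]
≡ ((~(~s | ~q) | r) & (~r | ~s | ~q)) | ~(p | r)   [eliminate ->]
≡ (((~~s & ~~q) | r) & (~r | ~s | ~q)) | ~(p | r)   [De Morgan]
≡ (((s & ~~q) | r) & (~r | ~s | ~q)) | ~(p | r)   [double negation]
≡ (((s & q) | r) & (~r | ~s | ~q)) | ~(p | r)   [double negation]
≡ (((s & q) | r) & (~r | ~s | ~q)) | (~p & ~r)   [De Morgan]
≡ (s | r | ~p) & (s | r | ~r) & (q | r | ~p) & (q | r | ~r) & (~r | ~s | ~q | ~p) & (~r | ~s | ~q | ~r)   [distribute | over &]
≡ (s | r | ~p) & (q | r | ~p) & (~r | ~s | ~q)   [simplify]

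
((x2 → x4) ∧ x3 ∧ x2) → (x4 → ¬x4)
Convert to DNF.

((x2 → x4) ∧ x3 ∧ x2) → (x4 → ¬x4)
⇔ ¬((x2 → x4) ∧ x3 ∧ x2) ∨ (x4 → ¬x4)   (eliminate →)
⇔ ¬((¬x2 ∨ x4) ∧ x3 ∧ x2) ∨ (x4 → ¬x4)   (eliminate →)
⇔ ¬((¬x2 ∨ x4) ∧ x3 ∧ x2) ∨ ¬x4 ∨ ¬x4   (eliminate →)
⇔ ¬(¬x2 ∨ x4) ∨ ¬x3 ∨ ¬x2 ∨ ¬x4 ∨ ¬x4   (De Morgan)
⇔ (¬¬x2 ∧ ¬x4) ∨ ¬x3 ∨ ¬x2 ∨ ¬x4 ∨ ¬x4   (De Morgan)
⇔ (x2 ∧ ¬x4) ∨ ¬x3 ∨ ¬x2 ∨ ¬x4 ∨ ¬x4   (double negation)
⇔ ¬x3 ∨ ¬x2 ∨ ¬x4   (simplify)

¬x3 ∨ ¬x2 ∨ ¬x4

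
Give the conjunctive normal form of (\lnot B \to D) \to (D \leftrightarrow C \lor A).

(\lnot B \to D) \to (D \leftrightarrow C \lor A)
≡ \lnot (\lnot B \to D) \lor (D \leftrightarrow C \lor A)   (eliminate \to)
≡ \lnot (\lnot \lnot B \lor D) \lor (D \leftrightarrow C \lor A)   (eliminate \to)
≡ \lnot (\lnot \lnot B \lor D) \lor (D \to C \lor A) \land (C \lor A \to D)   (eliminate \leftrightarrow)
≡ \lnot (\lnot \lnot B \lor D) \lor (\lnot D \lor C \lor A) \land (C \lor A \to D)   (eliminate \to)
≡ \lnot (\lnot \lnot B \lor D) \lor (\lnot D \lor C \lor A) \land (\lnot (C \lor A) \lor D)   (eliminate \to)
≡ \lnot \lnot \lnot B \land \lnot D \lor (\lnot D \lor C \lor A) \land (\lnot (C \lor A) \lor D)   (De Morgan)
≡ \lnot B \land \lnot D \lor (\lnot D \lor C \lor A) \land (\lnot (C \lor A) \lor D)   (double negation)
≡ \lnot B \land \lnot D \lor (\lnot D \lor C \lor A) \land (\lnot C \land \lnot A \lor D)   (De Morgan)
≡ (\lnot B \lor \lnot D \lor C \lor A) \land (\lnot B \lor \lnot C \lor D) \land (\lnot B \lor \lnot A \lor D) \land (\lnot D \lor \lnot D \lor C \lor A) \land (\lnot D \lor \lnot C \lor D) \land (\lnot D \lor \lnot A \lor D)   (distribute \lor over \land)
≡ (\lnot B \lor \lnot C \lor D) \land (\lnot B \lor \lnot A \lor D) \land (\lnot D \lor C \lor A)   (simplify)

(\lnot B \lor \lnot C \lor D) \land (\lnot B \lor \lnot A \lor D) \land (\lnot D \lor C \lor A)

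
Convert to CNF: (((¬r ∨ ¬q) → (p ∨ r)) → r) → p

(((¬r ∨ ¬q) → (p ∨ r)) → r) → p
⇔ ¬(((¬r ∨ ¬q) → (p ∨ r)) → r) ∨ p
⇔ ¬(¬((¬r ∨ ¬q) → (p ∨ r)) ∨ r) ∨ p
⇔ ¬(¬(¬(¬r ∨ ¬q) ∨ p ∨ r) ∨ r) ∨ p
⇔ (¬¬(¬(¬r ∨ ¬q) ∨ p ∨ r) ∧ ¬r) ∨ p
⇔ ((¬(¬r ∨ ¬q) ∨ p ∨ r) ∧ ¬r) ∨ p
⇔ (((¬¬r ∧ ¬¬q) ∨ p ∨ r) ∧ ¬r) ∨ p
⇔ (((r ∧ ¬¬q) ∨ p ∨ r) ∧ ¬r) ∨ p
⇔ (((r ∧ q) ∨ p ∨ r) ∧ ¬r) ∨ p
⇔ (r ∨ p ∨ r ∨ p) ∧ (q ∨ p ∨ r ∨ p) ∧ (¬r ∨ p)
⇔ (r ∨ p) ∧ (¬r ∨ p)

(r ∨ p) ∧ (¬r ∨ p)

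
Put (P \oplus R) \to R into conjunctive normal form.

\lnot P \lor R

(P \oplus R) \to R
≡ \lnot (P \oplus R) \lor R   [eliminate \to]
≡ \lnot ((P \lor R) \land \lnot (P \land R)) \lor R   [expand \oplus]
≡ \lnot (P \lor R) \lor \lnot \lnot (P \land R) \lor R   [De Morgan]
≡ (\lnot P \land \lnot R) \lor \lnot \lnot (P \land R) \lor R   [De Morgan]
≡ (\lnot P \land \lnot R) \lor (P \land R) \lor R   [double negation]
≡ (\lnot P \lor P \lor R) \land (\lnot P \lor R \lor R) \land (\lnot R \lor P \lor R) \land (\lnot R \lor R \lor R)   [distribute \lor over \land]
≡ \lnot P \lor R   [simplify]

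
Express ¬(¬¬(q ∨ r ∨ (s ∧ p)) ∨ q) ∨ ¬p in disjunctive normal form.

¬(¬¬(q ∨ r ∨ (s ∧ p)) ∨ q) ∨ ¬p
⇔ (¬¬¬(q ∨ r ∨ (s ∧ p)) ∧ ¬q) ∨ ¬p   (De Morgan)
⇔ (¬(q ∨ r ∨ (s ∧ p)) ∧ ¬q) ∨ ¬p   (double negation)
⇔ (¬q ∧ ¬r ∧ ¬(s ∧ p) ∧ ¬q) ∨ ¬p   (De Morgan)
⇔ (¬q ∧ ¬r ∧ (¬s ∨ ¬p) ∧ ¬q) ∨ ¬p   (De Morgan)
⇔ (¬q ∧ ¬r ∧ ¬s ∧ ¬q) ∨ (¬q ∧ ¬r ∧ ¬p ∧ ¬q) ∨ ¬p   (distribute ∧ over ∨)
⇔ (¬q ∧ ¬r ∧ ¬s) ∨ ¬p   (simplify)

(¬q ∧ ¬r ∧ ¬s) ∨ ¬p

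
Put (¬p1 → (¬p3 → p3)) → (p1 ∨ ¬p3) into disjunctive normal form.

p1 ∨ ¬p3

(¬p1 → (¬p3 → p3)) → (p1 ∨ ¬p3)
= ¬(¬p1 → (¬p3 → p3)) ∨ p1 ∨ ¬p3   [eliminate →]
= ¬(¬¬p1 ∨ (¬p3 → p3)) ∨ p1 ∨ ¬p3   [eliminate →]
= ¬(¬¬p1 ∨ ¬¬p3 ∨ p3) ∨ p1 ∨ ¬p3   [eliminate →]
= (¬¬¬p1 ∧ ¬¬¬p3 ∧ ¬p3) ∨ p1 ∨ ¬p3   [De Morgan]
= (¬p1 ∧ ¬¬¬p3 ∧ ¬p3) ∨ p1 ∨ ¬p3   [double negation]
= (¬p1 ∧ ¬p3 ∧ ¬p3) ∨ p1 ∨ ¬p3   [double negation]
= p1 ∨ ¬p3   [simplify]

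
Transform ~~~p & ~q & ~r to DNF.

~~~p & ~q & ~r
≡ ~p & ~q & ~r   — double negation

~p & ~q & ~r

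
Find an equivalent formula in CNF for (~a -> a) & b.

a & b

(~a -> a) & b
≡ (~~a | a) & b   (eliminate ->)
≡ (a | a) & b   (double negation)
≡ a & b   (simplify)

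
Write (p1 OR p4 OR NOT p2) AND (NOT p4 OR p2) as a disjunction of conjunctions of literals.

(p1 OR p4 OR NOT p2) AND (NOT p4 OR p2)
= (p1 AND NOT p4) OR (p1 AND p2) OR (p4 AND NOT p4) OR (p4 AND p2) OR (NOT p2 AND NOT p4) OR (NOT p2 AND p2)   (distribute AND over OR)
= (p1 AND NOT p4) OR (p1 AND p2) OR (p4 AND p2) OR (NOT p2 AND NOT p4)   (simplify)

(p1 AND NOT p4) OR (p1 AND p2) OR (p4 AND p2) OR (NOT p2 AND NOT p4)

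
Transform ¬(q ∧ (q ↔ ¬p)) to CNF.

¬q ∨ p

¬(q ∧ (q ↔ ¬p))
≡ ¬(q ∧ (q → ¬p) ∧ (¬p → q))   [eliminate ↔]
≡ ¬(q ∧ (¬q ∨ ¬p) ∧ (¬p → q))   [eliminate →]
≡ ¬(q ∧ (¬q ∨ ¬p) ∧ (¬¬p ∨ q))   [eliminate →]
≡ ¬q ∨ ¬(¬q ∨ ¬p) ∨ ¬(¬¬p ∨ q)   [De Morgan]
≡ ¬q ∨ (¬¬q ∧ ¬¬p) ∨ ¬(¬¬p ∨ q)   [De Morgan]
≡ ¬q ∨ (q ∧ ¬¬p) ∨ ¬(¬¬p ∨ q)   [double negation]
≡ ¬q ∨ (q ∧ p) ∨ ¬(¬¬p ∨ q)   [double negation]
≡ ¬q ∨ (q ∧ p) ∨ (¬¬¬p ∧ ¬q)   [De Morgan]
≡ ¬q ∨ (q ∧ p) ∨ (¬p ∧ ¬q)   [double negation]
≡ (¬q ∨ q ∨ ¬p) ∧ (¬q ∨ q ∨ ¬q) ∧ (¬q ∨ p ∨ ¬p) ∧ (¬q ∨ p ∨ ¬q)   [distribute ∨ over ∧]
≡ ¬q ∨ p   [simplify]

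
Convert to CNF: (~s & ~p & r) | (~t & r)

(~s & ~p & r) | (~t & r)
⇔ (~s | ~t) & (~s | r) & (~p | ~t) & (~p | r) & (r | ~t) & (r | r)   [distribute | over &]
⇔ (~s | ~t) & (~p | ~t) & r   [simplify]

(~s | ~t) & (~p | ~t) & r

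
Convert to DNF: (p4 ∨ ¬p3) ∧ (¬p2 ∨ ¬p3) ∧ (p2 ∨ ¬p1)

(p4 ∧ ¬p2 ∧ ¬p1) ∨ (¬p3 ∧ p2) ∨ (¬p3 ∧ ¬p1)

(p4 ∨ ¬p3) ∧ (¬p2 ∨ ¬p3) ∧ (p2 ∨ ¬p1)
⇔ (p4 ∧ ¬p2 ∧ p2) ∨ (p4 ∧ ¬p2 ∧ ¬p1) ∨ (p4 ∧ ¬p3 ∧ p2) ∨ (p4 ∧ ¬p3 ∧ ¬p1) ∨ (¬p3 ∧ ¬p2 ∧ p2) ∨ (¬p3 ∧ ¬p2 ∧ ¬p1) ∨ (¬p3 ∧ ¬p3 ∧ p2) ∨ (¬p3 ∧ ¬p3 ∧ ¬p1)   — distribute ∧ over ∨
⇔ (p4 ∧ ¬p2 ∧ ¬p1) ∨ (¬p3 ∧ p2) ∨ (¬p3 ∧ ¬p1)   — simplify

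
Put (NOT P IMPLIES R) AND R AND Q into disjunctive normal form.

R AND Q

(NOT P IMPLIES R) AND R AND Q
≡ (NOT NOT P OR R) AND R AND Q   [eliminate IMPLIES]
≡ (P OR R) AND R AND Q   [double negation]
≡ (P AND R AND Q) OR (R AND R AND Q)   [distribute AND over OR]
≡ R AND Q   [simplify]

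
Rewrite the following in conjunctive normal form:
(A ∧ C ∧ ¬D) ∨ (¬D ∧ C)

(A ∧ C ∧ ¬D) ∨ (¬D ∧ C)
⇔ (A ∨ ¬D) ∧ (A ∨ C) ∧ (C ∨ ¬D) ∧ (C ∨ C) ∧ (¬D ∨ ¬D) ∧ (¬D ∨ C)   (distribute ∨ over ∧)
⇔ C ∧ ¬D   (simplify)

C ∧ ¬D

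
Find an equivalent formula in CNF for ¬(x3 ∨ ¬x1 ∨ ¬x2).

¬(x3 ∨ ¬x1 ∨ ¬x2)
≡ ¬x3 ∧ ¬¬x1 ∧ ¬¬x2   [De Morgan]
≡ ¬x3 ∧ x1 ∧ ¬¬x2   [double negation]
≡ ¬x3 ∧ x1 ∧ x2   [double negation]

¬x3 ∧ x1 ∧ x2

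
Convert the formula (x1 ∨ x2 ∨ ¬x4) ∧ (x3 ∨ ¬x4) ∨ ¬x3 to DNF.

(x1 ∨ x2 ∨ ¬x4) ∧ (x3 ∨ ¬x4) ∨ ¬x3
≡ x1 ∧ x3 ∨ x1 ∧ ¬x4 ∨ x2 ∧ x3 ∨ x2 ∧ ¬x4 ∨ ¬x4 ∧ x3 ∨ ¬x4 ∧ ¬x4 ∨ ¬x3   [distribute ∧ over ∨]
≡ x1 ∧ x3 ∨ x2 ∧ x3 ∨ ¬x4 ∨ ¬x3   [simplify]

x1 ∧ x3 ∨ x2 ∧ x3 ∨ ¬x4 ∨ ¬x3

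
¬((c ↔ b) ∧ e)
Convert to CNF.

¬((c ↔ b) ∧ e)
≡ ¬((c → b) ∧ (b → c) ∧ e)   (eliminate ↔)
≡ ¬((¬c ∨ b) ∧ (b → c) ∧ e)   (eliminate →)
≡ ¬((¬c ∨ b) ∧ (¬b ∨ c) ∧ e)   (eliminate →)
≡ ¬(¬c ∨ b) ∨ ¬(¬b ∨ c) ∨ ¬e   (De Morgan)
≡ (¬¬c ∧ ¬b) ∨ ¬(¬b ∨ c) ∨ ¬e   (De Morgan)
≡ (c ∧ ¬b) ∨ ¬(¬b ∨ c) ∨ ¬e   (double negation)
≡ (c ∧ ¬b) ∨ (¬¬b ∧ ¬c) ∨ ¬e   (De Morgan)
≡ (c ∧ ¬b) ∨ (b ∧ ¬c) ∨ ¬e   (double negation)
≡ (c ∨ b ∨ ¬e) ∧ (c ∨ ¬c ∨ ¬e) ∧ (¬b ∨ b ∨ ¬e) ∧ (¬b ∨ ¬c ∨ ¬e)   (distribute ∨ over ∧)
≡ (c ∨ b ∨ ¬e) ∧ (¬b ∨ ¬c ∨ ¬e)   (simplify)

(c ∨ b ∨ ¬e) ∧ (¬b ∨ ¬c ∨ ¬e)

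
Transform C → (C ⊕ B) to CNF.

¬C ∨ ¬B

C → (C ⊕ B)
≡ ¬C ∨ (C ⊕ B)   [eliminate →]
≡ ¬C ∨ ((C ∨ B) ∧ ¬(C ∧ B))   [expand ⊕]
≡ ¬C ∨ ((C ∨ B) ∧ (¬C ∨ ¬B))   [De Morgan]
≡ (¬C ∨ C ∨ B) ∧ (¬C ∨ ¬C ∨ ¬B)   [distribute ∨ over ∧]
≡ ¬C ∨ ¬B   [simplify]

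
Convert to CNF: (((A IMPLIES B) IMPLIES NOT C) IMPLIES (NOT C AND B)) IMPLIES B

A OR NOT C OR B

(((A IMPLIES B) IMPLIES NOT C) IMPLIES (NOT C AND B)) IMPLIES B
⇔ NOT (((A IMPLIES B) IMPLIES NOT C) IMPLIES (NOT C AND B)) OR B   [eliminate IMPLIES]
⇔ NOT (NOT ((A IMPLIES B) IMPLIES NOT C) OR (NOT C AND B)) OR B   [eliminate IMPLIES]
⇔ NOT (NOT (NOT (A IMPLIES B) OR NOT C) OR (NOT C AND B)) OR B   [eliminate IMPLIES]
⇔ NOT (NOT (NOT (NOT A OR B) OR NOT C) OR (NOT C AND B)) OR B   [eliminate IMPLIES]
⇔ (NOT NOT (NOT (NOT A OR B) OR NOT C) AND NOT (NOT C AND B)) OR B   [De Morgan]
⇔ ((NOT (NOT A OR B) OR NOT C) AND NOT (NOT C AND B)) OR B   [double negation]
⇔ (((NOT NOT A AND NOT B) OR NOT C) AND NOT (NOT C AND B)) OR B   [De Morgan]
⇔ (((A AND NOT B) OR NOT C) AND NOT (NOT C AND B)) OR B   [double negation]
⇔ (((A AND NOT B) OR NOT C) AND (NOT NOT C OR NOT B)) OR B   [De Morgan]
⇔ (((A AND NOT B) OR NOT C) AND (C OR NOT B)) OR B   [double negation]
⇔ (A OR NOT C OR B) AND (NOT B OR NOT C OR B) AND (C OR NOT B OR B)   [distribute OR over AND]
⇔ A OR NOT C OR B   [simplify]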